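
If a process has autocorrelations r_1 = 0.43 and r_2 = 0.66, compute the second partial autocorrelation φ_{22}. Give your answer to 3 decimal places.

φ_{22} = (r_2 − r_1²) / (1 − r_1²)
r_1² = (0.43)² = 0.1849
Numerator = 0.66 − 0.1849 = 0.4751; denominator = 1 − 0.1849 = 0.8151
φ_{22} = 0.4751 / 0.8151 = 0.583

0.583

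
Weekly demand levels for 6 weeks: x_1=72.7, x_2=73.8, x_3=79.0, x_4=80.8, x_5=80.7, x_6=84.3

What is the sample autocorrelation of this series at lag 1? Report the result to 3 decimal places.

0.440

Mean x̄ = (72.7 + 73.8 + 79.0 + 80.8 + 80.7 + 84.3)/6 = 78.5500
Deviations from mean: -5.8500, -4.7500, 0.4500, 2.2500, 2.1500, 5.7500
Σ(x_t−x̄)(x_{t+1}−x̄) = (27.7875) + (-2.1375) + (1.0125) + (4.8375) + (12.3625) = 43.8625
Denominator Σ(x_t−x̄)² = 99.7350
r_1 = 43.8625 / 99.7350 = 0.440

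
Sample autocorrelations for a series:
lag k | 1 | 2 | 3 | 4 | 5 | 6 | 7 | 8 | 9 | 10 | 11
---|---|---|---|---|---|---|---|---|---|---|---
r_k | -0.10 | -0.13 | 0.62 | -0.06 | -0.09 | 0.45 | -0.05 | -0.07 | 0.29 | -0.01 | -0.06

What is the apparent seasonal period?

3

The largest autocorrelation is r_3 = 0.62, with weaker echoes at lags 6 (0.45) and 9 (0.29); the remaining lags stay at or below -0.01.
The dominant spike at lag 3 indicates a seasonal period of 3.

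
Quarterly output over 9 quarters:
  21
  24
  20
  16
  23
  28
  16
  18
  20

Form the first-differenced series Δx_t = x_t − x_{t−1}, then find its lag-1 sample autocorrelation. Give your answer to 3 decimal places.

First differences Δx: 3, -4, -4, 7, 5, -12, 2, 2
Mean of differences = -0.1250
Numerator Σ(Δx_t−Δx̄)(Δx_{t+1}−Δx̄) = -69.7656
Denominator Σ(Δx_t−Δx̄)² = 266.8750
r_1(Δx) = -69.7656 / 266.8750 = -0.261

-0.261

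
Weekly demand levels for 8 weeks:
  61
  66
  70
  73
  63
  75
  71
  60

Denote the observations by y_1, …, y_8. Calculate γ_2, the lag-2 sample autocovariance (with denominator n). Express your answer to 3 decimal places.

Mean ȳ = (61 + 66 + 70 + 73 + 63 + 75 + 71 + 60)/8 = 67.3750
Σ_{t=1}^{6}(y_t−ȳ)(y_{t+2}−ȳ) = -65.1563
γ_2 = -65.1563 / 8 = -8.145

-8.145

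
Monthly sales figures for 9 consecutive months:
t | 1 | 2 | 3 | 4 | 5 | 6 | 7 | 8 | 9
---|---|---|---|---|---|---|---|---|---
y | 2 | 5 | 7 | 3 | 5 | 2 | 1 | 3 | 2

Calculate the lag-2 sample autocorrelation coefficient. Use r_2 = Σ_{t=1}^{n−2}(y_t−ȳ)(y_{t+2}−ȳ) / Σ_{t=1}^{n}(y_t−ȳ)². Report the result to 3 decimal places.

0.026

Mean ȳ = (2 + 5 + 7 + 3 + 5 + 2 + 1 + 3 + 2)/9 = 3.3333
Numerator Σ_{t=1}^{7}(y_t−ȳ)(y_{t+2}−ȳ) = 0.7778
Denominator Σ(y_t−ȳ)² = 30.0000
r_2 = 0.7778 / 30.0000 = 0.026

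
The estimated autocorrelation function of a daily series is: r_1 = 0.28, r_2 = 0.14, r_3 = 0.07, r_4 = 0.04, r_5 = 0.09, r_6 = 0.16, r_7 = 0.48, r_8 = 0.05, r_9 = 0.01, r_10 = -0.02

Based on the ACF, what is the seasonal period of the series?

The largest autocorrelation is r_7 = 0.48; the remaining lags stay at or below 0.28. The elevated value at lag 1 (0.28), dropping to 0.14 at lag 2, reflects decaying short-term dependence rather than seasonality.
The dominant spike at lag 7 indicates a seasonal period of 7.

7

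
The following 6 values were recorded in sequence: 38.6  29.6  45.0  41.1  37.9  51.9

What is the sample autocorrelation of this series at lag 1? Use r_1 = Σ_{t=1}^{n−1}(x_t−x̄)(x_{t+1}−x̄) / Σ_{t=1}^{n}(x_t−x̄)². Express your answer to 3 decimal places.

-0.198

Mean x̄ = (38.6 + 29.6 + 45.0 + 41.1 + 37.9 + 51.9)/6 = 40.6833
Numerator Σ_{t=1}^{5}(x_t−x̄)(x_{t+1}−x̄) = -55.3336
Denominator Σ(x_t−x̄)² = 279.5483
r_1 = -55.3336 / 279.5483 = -0.198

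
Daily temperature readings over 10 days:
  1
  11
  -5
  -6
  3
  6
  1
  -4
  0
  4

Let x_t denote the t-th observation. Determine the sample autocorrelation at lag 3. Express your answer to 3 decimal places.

-0.101

Mean x̄ = (1 + 11 − 5 − 6 + 3 + 6 + 1 − 4 + 0 + 4)/10 = 1.1000
Σ(x_t−x̄)(x_{t+3}−x̄) = (0.7100) + (18.8100) + (-29.8900) + (0.7100) + (-9.6900) + (-5.3900) + (-0.2900) = -25.0300
Denominator Σ(x_t−x̄)² = 248.9000
r_3 = -25.0300 / 248.9000 = -0.101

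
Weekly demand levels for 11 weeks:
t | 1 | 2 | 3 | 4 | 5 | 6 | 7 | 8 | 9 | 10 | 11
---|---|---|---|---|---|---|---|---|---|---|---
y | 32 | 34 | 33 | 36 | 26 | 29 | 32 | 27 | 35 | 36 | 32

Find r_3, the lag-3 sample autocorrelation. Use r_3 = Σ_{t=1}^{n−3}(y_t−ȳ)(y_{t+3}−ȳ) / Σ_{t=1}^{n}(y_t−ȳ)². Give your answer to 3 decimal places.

Mean ȳ = (32 + 34 + 33 + 36 + 26 + 29 + 32 + 27 + 35 + 36 + 32)/11 = 32.0000
Numerator Σ_{t=1}^{8}(y_t−ȳ)(y_{t+3}−ȳ) = 6.0000
Denominator Σ(y_t−ȳ)² = 116.0000
r_3 = 6.0000 / 116.0000 = 0.052

0.052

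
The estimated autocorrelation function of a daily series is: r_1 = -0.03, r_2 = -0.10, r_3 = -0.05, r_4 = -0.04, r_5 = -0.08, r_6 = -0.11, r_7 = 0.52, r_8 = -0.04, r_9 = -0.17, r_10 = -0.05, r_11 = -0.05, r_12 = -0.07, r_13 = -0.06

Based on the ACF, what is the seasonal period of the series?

The largest autocorrelation is r_7 = 0.52; the remaining lags stay at or below -0.03.
The dominant spike at lag 7 indicates a seasonal period of 7.

7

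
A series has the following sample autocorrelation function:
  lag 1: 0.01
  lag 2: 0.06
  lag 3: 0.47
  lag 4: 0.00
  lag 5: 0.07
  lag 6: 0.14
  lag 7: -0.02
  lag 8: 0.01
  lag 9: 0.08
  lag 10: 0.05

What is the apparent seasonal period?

The largest autocorrelation is r_3 = 0.47; the remaining lags stay at or below 0.14.
The dominant spike at lag 3 indicates a seasonal period of 3.

3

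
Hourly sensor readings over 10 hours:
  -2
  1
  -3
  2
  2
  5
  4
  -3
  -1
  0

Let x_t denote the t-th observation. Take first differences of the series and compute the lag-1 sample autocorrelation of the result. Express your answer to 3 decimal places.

-0.349

First differences Δx: 3, -4, 5, 0, 3, -1, -7, 2, 1
Mean of differences = 0.2222
Numerator Σ(Δx_t−Δx̄)(Δx_{t+1}−Δx̄) = -39.6049
Denominator Σ(Δx_t−Δx̄)² = 113.5556
r_1(Δx) = -39.6049 / 113.5556 = -0.349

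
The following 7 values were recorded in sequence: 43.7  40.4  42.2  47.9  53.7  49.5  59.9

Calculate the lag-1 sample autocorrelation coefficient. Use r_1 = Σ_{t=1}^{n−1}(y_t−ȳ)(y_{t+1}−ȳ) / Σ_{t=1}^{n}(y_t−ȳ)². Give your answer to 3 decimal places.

Mean ȳ = (43.7 + 40.4 + 42.2 + 47.9 + 53.7 + 49.5 + 59.9)/7 = 48.1857
Deviations from mean: -4.4857, -7.7857, -5.9857, -0.2857, 5.5143, 1.3143, 11.7143
Σ(y_t−ȳ)(y_{t+1}−ȳ) = (34.9245) + (46.6031) + (1.7102) + (-1.5755) + (7.2473) + (15.3959) = 104.3055
Denominator Σ(y_t−ȳ)² = 286.0086
r_1 = 104.3055 / 286.0086 = 0.365

0.365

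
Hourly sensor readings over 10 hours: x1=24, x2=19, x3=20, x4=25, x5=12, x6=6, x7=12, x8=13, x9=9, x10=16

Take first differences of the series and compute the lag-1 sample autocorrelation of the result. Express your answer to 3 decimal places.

First differences Δx: -5, 1, 5, -13, -6, 6, 1, -4, 7
Mean of differences = -0.8889
Numerator Σ(Δx_t−Δx̄)(Δx_{t+1}−Δx̄) = -58.6790
Denominator Σ(Δx_t−Δx̄)² = 350.8889
r_1(Δx) = -58.6790 / 350.8889 = -0.167

-0.167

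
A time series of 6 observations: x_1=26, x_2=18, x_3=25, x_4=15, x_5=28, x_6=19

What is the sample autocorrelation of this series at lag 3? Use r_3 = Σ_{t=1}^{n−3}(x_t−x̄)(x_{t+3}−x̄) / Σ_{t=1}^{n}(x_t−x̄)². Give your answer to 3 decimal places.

-0.453

Mean x̄ = (26 + 18 + 25 + 15 + 28 + 19)/6 = 21.8333
Deviations from mean: 4.1667, -3.8333, 3.1667, -6.8333, 6.1667, -2.8333
Σ(x_t−x̄)(x_{t+3}−x̄) = (-28.4722) + (-23.6389) + (-8.9722) = -61.0833
Denominator Σ(x_t−x̄)² = 134.8333
r_3 = -61.0833 / 134.8333 = -0.453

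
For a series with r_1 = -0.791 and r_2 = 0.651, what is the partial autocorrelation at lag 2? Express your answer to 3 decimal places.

φ_{22} = (r_2 − r_1²) / (1 − r_1²)
r_1² = (-0.791)² = 0.625681
Numerator = 0.651 − 0.6257 = 0.0253; denominator = 1 − 0.6257 = 0.3743
φ_{22} = 0.0253 / 0.3743 = 0.068

0.068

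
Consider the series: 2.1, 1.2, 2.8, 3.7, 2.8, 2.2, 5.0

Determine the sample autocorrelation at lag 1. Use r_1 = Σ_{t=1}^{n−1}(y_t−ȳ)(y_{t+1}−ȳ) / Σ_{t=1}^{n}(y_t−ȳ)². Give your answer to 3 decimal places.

-0.018

Mean ȳ = (2.1 + 1.2 + 2.8 + 3.7 + 2.8 + 2.2 + 5.0)/7 = 2.8286
Deviations from mean: -0.7286, -1.6286, -0.0286, 0.8714, -0.0286, -0.6286, 2.1714
Σ(y_t−ȳ)(y_{t+1}−ȳ) = (1.1865) + (0.0465) + (-0.0249) + (-0.0249) + (0.0180) + (-1.3649) = -0.1637
Denominator Σ(y_t−ȳ)² = 9.0543
r_1 = -0.1637 / 9.0543 = -0.018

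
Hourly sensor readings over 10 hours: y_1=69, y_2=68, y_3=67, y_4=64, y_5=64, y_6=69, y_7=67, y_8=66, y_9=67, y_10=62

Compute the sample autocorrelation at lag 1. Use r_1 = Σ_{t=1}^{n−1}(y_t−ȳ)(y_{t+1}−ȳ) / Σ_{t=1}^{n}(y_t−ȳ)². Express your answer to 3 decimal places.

Mean ȳ = (69 + 68 + 67 + 64 + 64 + 69 + 67 + 66 + 67 + 62)/10 = 66.3000
Numerator Σ_{t=1}^{9}(y_t−ȳ)(y_{t+1}−ȳ) = 1.7100
Denominator Σ(y_t−ȳ)² = 48.1000
r_1 = 1.7100 / 48.1000 = 0.036

0.036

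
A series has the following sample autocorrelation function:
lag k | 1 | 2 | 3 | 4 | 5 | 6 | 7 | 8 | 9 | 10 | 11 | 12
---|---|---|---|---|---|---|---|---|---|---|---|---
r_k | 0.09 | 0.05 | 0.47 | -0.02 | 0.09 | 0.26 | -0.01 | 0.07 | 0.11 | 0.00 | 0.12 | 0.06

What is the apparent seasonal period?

The largest autocorrelation is r_3 = 0.47, with a weaker echo at lag 6 (0.26); the remaining lags stay at or below 0.12.
The dominant spike at lag 3 indicates a seasonal period of 3.

3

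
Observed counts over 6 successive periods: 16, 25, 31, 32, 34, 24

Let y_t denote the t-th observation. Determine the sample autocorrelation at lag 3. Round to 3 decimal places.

-0.362

Mean ȳ = (16 + 25 + 31 + 32 + 34 + 24)/6 = 27.0000
Deviations from mean: -11.0000, -2.0000, 4.0000, 5.0000, 7.0000, -3.0000
Σ(y_t−ȳ)(y_{t+3}−ȳ) = (-55.0000) + (-14.0000) + (-12.0000) = -81.0000
Denominator Σ(y_t−ȳ)² = 224.0000
r_3 = -81.0000 / 224.0000 = -0.362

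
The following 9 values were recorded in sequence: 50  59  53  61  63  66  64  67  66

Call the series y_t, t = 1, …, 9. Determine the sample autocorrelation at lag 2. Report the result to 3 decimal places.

Mean ȳ = (50 + 59 + 53 + 61 + 63 + 66 + 64 + 67 + 66)/9 = 61.0000
Numerator Σ_{t=1}^{7}(y_t−ȳ)(y_{t+2}−ȳ) = 123.0000
Denominator Σ(y_t−ȳ)² = 288.0000
r_2 = 123.0000 / 288.0000 = 0.427

0.427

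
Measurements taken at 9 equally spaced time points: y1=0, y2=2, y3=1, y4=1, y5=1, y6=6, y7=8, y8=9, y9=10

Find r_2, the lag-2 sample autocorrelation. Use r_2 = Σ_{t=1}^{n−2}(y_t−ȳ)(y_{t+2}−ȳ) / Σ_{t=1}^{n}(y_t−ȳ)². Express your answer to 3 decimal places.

Mean ȳ = (0 + 2 + 1 + 1 + 1 + 6 + 8 + 9 + 10)/9 = 4.2222
Σ(y_t−ȳ)(y_{t+2}−ȳ) = (13.6049) + (7.1605) + (10.3827) + (-5.7284) + (-12.1728) + (8.4938) + (21.8272) = 43.5679
Denominator Σ(y_t−ȳ)² = 127.5556
r_2 = 43.5679 / 127.5556 = 0.342

0.342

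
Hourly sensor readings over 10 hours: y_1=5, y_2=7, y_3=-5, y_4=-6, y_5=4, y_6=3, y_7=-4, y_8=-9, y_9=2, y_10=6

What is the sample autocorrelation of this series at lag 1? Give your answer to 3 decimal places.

0.129

Mean ȳ = (5 + 7 − 5 − 6 + 4 + 3 − 4 − 9 + 2 + 6)/10 = 0.3000
Numerator Σ_{t=1}^{9}(y_t−ȳ)(y_{t+1}−ȳ) = 38.3100
Denominator Σ(y_t−ȳ)² = 296.1000
r_1 = 38.3100 / 296.1000 = 0.129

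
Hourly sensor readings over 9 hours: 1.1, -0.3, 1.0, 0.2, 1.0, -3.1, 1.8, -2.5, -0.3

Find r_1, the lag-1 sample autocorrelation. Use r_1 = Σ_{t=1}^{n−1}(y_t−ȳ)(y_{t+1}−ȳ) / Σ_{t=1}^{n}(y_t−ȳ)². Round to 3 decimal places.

-0.576

Mean ȳ = (1.1 − 0.3 + 1.0 + 0.2 + 1.0 − 3.1 + 1.8 − 2.5 − 0.3)/9 = -0.1222
Numerator Σ_{t=1}^{8}(y_t−ȳ)(y_{t+1}−ȳ) = -12.9072
Denominator Σ(y_t−ȳ)² = 22.3956
r_1 = -12.9072 / 22.3956 = -0.576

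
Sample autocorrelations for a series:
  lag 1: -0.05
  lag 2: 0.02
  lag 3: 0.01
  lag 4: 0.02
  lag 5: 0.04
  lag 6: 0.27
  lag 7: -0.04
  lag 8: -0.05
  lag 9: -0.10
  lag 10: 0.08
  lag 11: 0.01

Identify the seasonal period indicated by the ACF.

6

The largest autocorrelation is r_6 = 0.27; the remaining lags stay at or below 0.08.
The dominant spike at lag 6 indicates a seasonal period of 6.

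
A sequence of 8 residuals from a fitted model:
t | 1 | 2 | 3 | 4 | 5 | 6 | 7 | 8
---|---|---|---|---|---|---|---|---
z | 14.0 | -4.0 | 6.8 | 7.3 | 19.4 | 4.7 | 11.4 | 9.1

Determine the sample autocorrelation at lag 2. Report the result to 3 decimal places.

0.062

Mean z̄ = (14.0 − 4.0 + 6.8 + 7.3 + 19.4 + 4.7 + 11.4 + 9.1)/8 = 8.5875
Deviations from mean: 5.4125, -12.5875, -1.7875, -1.2875, 10.8125, -3.8875, 2.8125, 0.5125
Numerator Σ_{t=1}^{6}(z_t−z̄)(z_{t+2}−z̄) = 20.6272
Denominator Σ(z_t−z̄)² = 332.7888
r_2 = 20.6272 / 332.7888 = 0.062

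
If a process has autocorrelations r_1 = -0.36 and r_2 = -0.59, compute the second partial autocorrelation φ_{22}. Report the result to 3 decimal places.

-0.827

φ_{22} = (r_2 − r_1²) / (1 − r_1²)
r_1² = (-0.36)² = 0.1296
Numerator = -0.59 − 0.1296 = -0.7196; denominator = 1 − 0.1296 = 0.8704
φ_{22} = -0.7196 / 0.8704 = -0.827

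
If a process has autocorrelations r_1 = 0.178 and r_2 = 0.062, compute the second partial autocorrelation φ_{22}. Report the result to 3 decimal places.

φ_{22} = (r_2 − r_1²) / (1 − r_1²)
r_1² = (0.178)² = 0.031684
Numerator = 0.062 − 0.0317 = 0.0303; denominator = 1 − 0.0317 = 0.9683
φ_{22} = 0.0303 / 0.9683 = 0.031

0.031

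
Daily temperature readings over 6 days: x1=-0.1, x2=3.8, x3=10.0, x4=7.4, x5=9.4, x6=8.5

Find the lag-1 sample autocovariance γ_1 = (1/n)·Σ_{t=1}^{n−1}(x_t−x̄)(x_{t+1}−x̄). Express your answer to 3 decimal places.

3.322

Mean x̄ = (-0.1 + 3.8 + 10.0 + 7.4 + 9.4 + 8.5)/6 = 6.5000
Deviations: -6.6000, -2.7000, 3.5000, 0.9000, 2.9000, 2.0000
Σ_{t=1}^{5}(x_t−x̄)(x_{t+1}−x̄) = 19.9300
γ_1 = 19.9300 / 6 = 3.322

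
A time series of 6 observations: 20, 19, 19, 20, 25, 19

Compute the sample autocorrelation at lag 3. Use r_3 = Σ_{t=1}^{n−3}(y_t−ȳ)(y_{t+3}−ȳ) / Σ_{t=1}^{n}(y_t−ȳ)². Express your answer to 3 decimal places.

Mean ȳ = (20 + 19 + 19 + 20 + 25 + 19)/6 = 20.3333
Deviations from mean: -0.3333, -1.3333, -1.3333, -0.3333, 4.6667, -1.3333
Numerator Σ_{t=1}^{3}(y_t−ȳ)(y_{t+3}−ȳ) = -4.3333
Denominator Σ(y_t−ȳ)² = 27.3333
r_3 = -4.3333 / 27.3333 = -0.159

-0.159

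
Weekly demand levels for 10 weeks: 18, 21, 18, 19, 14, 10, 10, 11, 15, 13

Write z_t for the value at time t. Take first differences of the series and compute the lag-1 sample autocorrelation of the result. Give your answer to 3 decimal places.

First differences Δz: 3, -3, 1, -5, -4, 0, 1, 4, -2
Mean of differences = -0.5556
Numerator Σ(Δz_t−Δz̄)(Δz_{t+1}−Δz̄) = -4.6420
Denominator Σ(Δz_t−Δz̄)² = 78.2222
r_1(Δz) = -4.6420 / 78.2222 = -0.059

-0.059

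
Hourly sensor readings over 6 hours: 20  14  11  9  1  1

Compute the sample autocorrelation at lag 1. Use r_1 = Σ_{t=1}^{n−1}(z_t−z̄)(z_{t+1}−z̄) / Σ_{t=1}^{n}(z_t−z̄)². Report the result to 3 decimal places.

Mean z̄ = (20 + 14 + 11 + 9 + 1 + 1)/6 = 9.3333
Deviations from mean: 10.6667, 4.6667, 1.6667, -0.3333, -8.3333, -8.3333
Σ(z_t−z̄)(z_{t+1}−z̄) = (49.7778) + (7.7778) + (-0.5556) + (2.7778) + (69.4444) = 129.2222
Denominator Σ(z_t−z̄)² = 277.3333
r_1 = 129.2222 / 277.3333 = 0.466

0.466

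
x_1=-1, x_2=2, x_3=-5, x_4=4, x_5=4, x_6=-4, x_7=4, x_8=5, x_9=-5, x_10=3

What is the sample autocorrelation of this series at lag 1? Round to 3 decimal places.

Mean x̄ = (-1 + 2 − 5 + 4 + 4 − 4 + 4 + 5 − 5 + 3)/10 = 0.7000
Numerator Σ_{t=1}^{9}(x_t−x̄)(x_{t+1}−x̄) = -71.9900
Denominator Σ(x_t−x̄)² = 148.1000
r_1 = -71.9900 / 148.1000 = -0.486

-0.486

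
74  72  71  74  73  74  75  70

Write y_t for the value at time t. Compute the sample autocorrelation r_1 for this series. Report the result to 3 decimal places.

Mean ȳ = (74 + 72 + 71 + 74 + 73 + 74 + 75 + 70)/8 = 72.8750
Deviations from mean: 1.1250, -0.8750, -1.8750, 1.1250, 0.1250, 1.1250, 2.1250, -2.8750
Σ(y_t−ȳ)(y_{t+1}−ȳ) = (-0.9844) + (1.6406) + (-2.1094) + (0.1406) + (0.1406) + (2.3906) + (-6.1094) = -4.8906
Denominator Σ(y_t−ȳ)² = 20.8750
r_1 = -4.8906 / 20.8750 = -0.234

-0.234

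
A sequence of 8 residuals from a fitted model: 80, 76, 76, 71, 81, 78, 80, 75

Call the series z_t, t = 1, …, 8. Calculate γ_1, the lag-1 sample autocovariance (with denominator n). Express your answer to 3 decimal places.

-2.377

Mean z̄ = (80 + 76 + 76 + 71 + 81 + 78 + 80 + 75)/8 = 77.1250
Deviations: 2.8750, -1.1250, -1.1250, -6.1250, 3.8750, 0.8750, 2.8750, -2.1250
Σ_{t=1}^{7}(z_t−z̄)(z_{t+1}−z̄) = -19.0156
γ_1 = -19.0156 / 8 = -2.377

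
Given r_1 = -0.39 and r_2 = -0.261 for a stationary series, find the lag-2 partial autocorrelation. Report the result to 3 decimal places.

φ_{22} = (r_2 − r_1²) / (1 − r_1²)
r_1² = (-0.39)² = 0.1521
Numerator = -0.261 − 0.1521 = -0.4131; denominator = 1 − 0.1521 = 0.8479
φ_{22} = -0.4131 / 0.8479 = -0.487

-0.487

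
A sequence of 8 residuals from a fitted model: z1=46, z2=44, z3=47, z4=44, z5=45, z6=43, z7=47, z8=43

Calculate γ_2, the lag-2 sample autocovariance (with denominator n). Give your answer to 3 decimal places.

Mean z̄ = (46 + 44 + 47 + 44 + 45 + 43 + 47 + 43)/8 = 44.8750
Deviations: 1.1250, -0.8750, 2.1250, -0.8750, 0.1250, -1.8750, 2.1250, -1.8750
Σ_{t=1}^{6}(z_t−z̄)(z_{t+2}−z̄) = 8.8438
γ_2 = 8.8438 / 8 = 1.105

1.105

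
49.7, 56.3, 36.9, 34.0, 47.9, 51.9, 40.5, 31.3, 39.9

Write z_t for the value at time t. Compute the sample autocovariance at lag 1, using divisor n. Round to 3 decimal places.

11.775

Mean z̄ = (49.7 + 56.3 + 36.9 + 34.0 + 47.9 + 51.9 + 40.5 + 31.3 + 39.9)/9 = 43.1556
Σ_{t=1}^{8}(z_t−z̄)(z_{t+1}−z̄) = 105.9780
γ_1 = 105.9780 / 9 = 11.775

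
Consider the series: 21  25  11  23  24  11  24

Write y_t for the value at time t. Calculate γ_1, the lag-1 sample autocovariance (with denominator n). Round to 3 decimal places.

Mean ȳ = (21 + 25 + 11 + 23 + 24 + 11 + 24)/7 = 19.8571
Deviations: 1.1429, 5.1429, -8.8571, 3.1429, 4.1429, -8.8571, 4.1429
Σ_{t=1}^{6}(y_t−ȳ)(y_{t+1}−ȳ) = -127.8776
γ_1 = -127.8776 / 7 = -18.268

-18.268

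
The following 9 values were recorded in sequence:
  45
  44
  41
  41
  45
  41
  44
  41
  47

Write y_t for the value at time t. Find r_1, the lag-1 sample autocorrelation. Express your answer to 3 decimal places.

Mean ȳ = (45 + 44 + 41 + 41 + 45 + 41 + 44 + 41 + 47)/9 = 43.2222
Numerator Σ_{t=1}^{8}(y_t−ȳ)(y_{t+1}−ȳ) = -15.1605
Denominator Σ(y_t−ȳ)² = 41.5556
r_1 = -15.1605 / 41.5556 = -0.365

-0.365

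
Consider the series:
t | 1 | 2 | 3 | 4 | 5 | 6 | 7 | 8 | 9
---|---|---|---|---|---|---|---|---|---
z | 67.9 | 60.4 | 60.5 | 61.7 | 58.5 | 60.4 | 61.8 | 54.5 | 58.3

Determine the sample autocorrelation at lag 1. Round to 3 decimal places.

Mean z̄ = (67.9 + 60.4 + 60.5 + 61.7 + 58.5 + 60.4 + 61.8 + 54.5 + 58.3)/9 = 60.4444
Numerator Σ_{t=1}^{8}(z_t−z̄)(z_{t+1}−z̄) = 2.0102
Denominator Σ(z_t−z̄)² = 102.7222
r_1 = 2.0102 / 102.7222 = 0.020

0.020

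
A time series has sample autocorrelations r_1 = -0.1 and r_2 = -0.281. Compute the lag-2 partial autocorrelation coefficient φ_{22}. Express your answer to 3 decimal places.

φ_{22} = (r_2 − r_1²) / (1 − r_1²)
r_1² = (-0.1)² = 0.01
Numerator = -0.281 − 0.0100 = -0.2910; denominator = 1 − 0.0100 = 0.9900
φ_{22} = -0.2910 / 0.9900 = -0.294

-0.294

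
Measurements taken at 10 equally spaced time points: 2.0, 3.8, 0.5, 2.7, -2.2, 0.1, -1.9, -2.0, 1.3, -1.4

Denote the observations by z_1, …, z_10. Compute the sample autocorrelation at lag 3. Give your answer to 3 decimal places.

-0.018

Mean z̄ = (2.0 + 3.8 + 0.5 + 2.7 − 2.2 + 0.1 − 1.9 − 2.0 + 1.3 − 1.4)/10 = 0.2900
Σ(z_t−z̄)(z_{t+3}−z̄) = (4.1211) + (-8.7399) + (-0.0399) + (-5.2779) + (5.7021) + (-0.1919) + (3.7011) = -0.7253
Denominator Σ(z_t−z̄)² = 41.2490
r_3 = -0.7253 / 41.2490 = -0.018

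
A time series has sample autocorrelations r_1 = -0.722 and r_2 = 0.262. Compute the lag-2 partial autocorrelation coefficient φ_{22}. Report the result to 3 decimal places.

φ_{22} = (r_2 − r_1²) / (1 − r_1²)
r_1² = (-0.722)² = 0.521284
Numerator = 0.262 − 0.5213 = -0.2593; denominator = 1 − 0.5213 = 0.4787
φ_{22} = -0.2593 / 0.4787 = -0.542

-0.542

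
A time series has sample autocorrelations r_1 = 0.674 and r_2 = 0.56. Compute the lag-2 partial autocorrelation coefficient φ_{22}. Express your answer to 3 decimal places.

φ_{22} = (r_2 − r_1²) / (1 − r_1²)
r_1² = (0.674)² = 0.454276
Numerator = 0.56 − 0.4543 = 0.1057; denominator = 1 − 0.4543 = 0.5457
φ_{22} = 0.1057 / 0.5457 = 0.194

0.194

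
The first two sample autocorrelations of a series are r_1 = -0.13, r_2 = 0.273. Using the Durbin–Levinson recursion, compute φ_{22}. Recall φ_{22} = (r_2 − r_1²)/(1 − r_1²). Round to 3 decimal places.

φ_{22} = (r_2 − r_1²) / (1 − r_1²)
r_1² = (-0.13)² = 0.0169
Numerator = 0.273 − 0.0169 = 0.2561; denominator = 1 − 0.0169 = 0.9831
φ_{22} = 0.2561 / 0.9831 = 0.261

0.261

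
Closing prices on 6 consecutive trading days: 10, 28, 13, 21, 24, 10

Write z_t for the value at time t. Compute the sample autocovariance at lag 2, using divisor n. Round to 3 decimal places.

Mean z̄ = (10 + 28 + 13 + 21 + 24 + 10)/6 = 17.6667
Deviations: -7.6667, 10.3333, -4.6667, 3.3333, 6.3333, -7.6667
Σ_{t=1}^{4}(z_t−z̄)(z_{t+2}−z̄) = 15.1111
γ_2 = 15.1111 / 6 = 2.519

2.519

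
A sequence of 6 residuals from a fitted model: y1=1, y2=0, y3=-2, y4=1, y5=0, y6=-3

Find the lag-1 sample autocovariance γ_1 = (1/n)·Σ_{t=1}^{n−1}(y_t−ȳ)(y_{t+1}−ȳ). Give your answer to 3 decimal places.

Mean ȳ = (1 + 0 − 2 + 1 + 0 − 3)/6 = -0.5000
Deviations: 1.5000, 0.5000, -1.5000, 1.5000, 0.5000, -2.5000
Σ_{t=1}^{5}(y_t−ȳ)(y_{t+1}−ȳ) = -2.7500
γ_1 = -2.7500 / 6 = -0.458

-0.458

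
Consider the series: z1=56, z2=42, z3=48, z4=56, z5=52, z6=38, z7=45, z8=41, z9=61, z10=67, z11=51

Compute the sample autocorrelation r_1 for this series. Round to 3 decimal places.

0.192

Mean z̄ = (56 + 42 + 48 + 56 + 52 + 38 + 45 + 41 + 61 + 67 + 51)/11 = 50.6364
Numerator Σ_{t=1}^{10}(z_t−z̄)(z_{t+1}−z̄) = 153.5950
Denominator Σ(z_t−z̄)² = 800.5455
r_1 = 153.5950 / 800.5455 = 0.192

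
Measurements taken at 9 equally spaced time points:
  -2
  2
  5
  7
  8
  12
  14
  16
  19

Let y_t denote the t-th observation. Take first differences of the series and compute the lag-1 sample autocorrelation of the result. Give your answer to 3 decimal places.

First differences Δy: 4, 3, 2, 1, 4, 2, 2, 3
Mean of differences = 2.6250
Numerator Σ(Δy_t−Δȳ)(Δy_{t+1}−Δȳ) = -1.6406
Denominator Σ(Δy_t−Δȳ)² = 7.8750
r_1(Δy) = -1.6406 / 7.8750 = -0.208

-0.208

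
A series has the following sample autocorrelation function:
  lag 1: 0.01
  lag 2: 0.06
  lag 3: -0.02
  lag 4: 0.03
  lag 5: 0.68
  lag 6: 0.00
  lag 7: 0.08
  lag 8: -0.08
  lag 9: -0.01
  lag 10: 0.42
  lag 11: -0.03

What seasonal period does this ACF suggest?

5

The largest autocorrelation is r_5 = 0.68, with a weaker echo at lag 10 (0.42); the remaining lags stay at or below 0.08.
The dominant spike at lag 5 indicates a seasonal period of 5.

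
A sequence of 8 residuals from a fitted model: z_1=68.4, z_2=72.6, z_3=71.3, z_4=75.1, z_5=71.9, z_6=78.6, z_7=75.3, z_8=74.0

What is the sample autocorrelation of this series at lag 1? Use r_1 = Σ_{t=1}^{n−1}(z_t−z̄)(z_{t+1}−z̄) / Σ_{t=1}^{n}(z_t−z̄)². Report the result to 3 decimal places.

Mean z̄ = (68.4 + 72.6 + 71.3 + 75.1 + 71.9 + 78.6 + 75.3 + 74.0)/8 = 73.4000
Deviations from mean: -5.0000, -0.8000, -2.1000, 1.7000, -1.5000, 5.2000, 1.9000, 0.6000
Σ(z_t−z̄)(z_{t+1}−z̄) = (4.0000) + (1.6800) + (-3.5700) + (-2.5500) + (-7.8000) + (9.8800) + (1.1400) = 2.7800
Denominator Σ(z_t−z̄)² = 66.2000
r_1 = 2.7800 / 66.2000 = 0.042

0.042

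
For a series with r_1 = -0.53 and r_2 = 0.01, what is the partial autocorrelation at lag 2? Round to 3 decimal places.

φ_{22} = (r_2 − r_1²) / (1 − r_1²)
r_1² = (-0.53)² = 0.2809
Numerator = 0.01 − 0.2809 = -0.2709; denominator = 1 − 0.2809 = 0.7191
φ_{22} = -0.2709 / 0.7191 = -0.377

-0.377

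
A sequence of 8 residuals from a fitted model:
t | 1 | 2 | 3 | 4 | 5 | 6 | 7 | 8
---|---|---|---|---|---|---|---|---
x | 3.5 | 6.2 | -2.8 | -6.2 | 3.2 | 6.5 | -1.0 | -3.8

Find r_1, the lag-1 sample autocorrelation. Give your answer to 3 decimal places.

0.095

Mean x̄ = (3.5 + 6.2 − 2.8 − 6.2 + 3.2 + 6.5 − 1.0 − 3.8)/8 = 0.7000
Deviations from mean: 2.8000, 5.5000, -3.5000, -6.9000, 2.5000, 5.8000, -1.7000, -4.5000
Numerator Σ_{t=1}^{7}(x_t−x̄)(x_{t+1}−x̄) = 15.3400
Denominator Σ(x_t−x̄)² = 160.9800
r_1 = 15.3400 / 160.9800 = 0.095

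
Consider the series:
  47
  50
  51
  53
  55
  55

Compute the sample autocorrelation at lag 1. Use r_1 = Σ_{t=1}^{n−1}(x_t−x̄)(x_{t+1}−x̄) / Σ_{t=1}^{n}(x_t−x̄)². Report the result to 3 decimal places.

0.474

Mean x̄ = (47 + 50 + 51 + 53 + 55 + 55)/6 = 51.8333
Deviations from mean: -4.8333, -1.8333, -0.8333, 1.1667, 3.1667, 3.1667
Σ(x_t−x̄)(x_{t+1}−x̄) = (8.8611) + (1.5278) + (-0.9722) + (3.6944) + (10.0278) = 23.1389
Denominator Σ(x_t−x̄)² = 48.8333
r_1 = 23.1389 / 48.8333 = 0.474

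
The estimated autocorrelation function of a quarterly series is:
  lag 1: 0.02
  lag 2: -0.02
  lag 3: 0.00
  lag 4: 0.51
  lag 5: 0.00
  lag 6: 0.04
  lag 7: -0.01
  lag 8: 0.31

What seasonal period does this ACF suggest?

4

The largest autocorrelation is r_4 = 0.51, with a weaker echo at lag 8 (0.31); the remaining lags stay at or below 0.04.
The dominant spike at lag 4 indicates a seasonal period of 4.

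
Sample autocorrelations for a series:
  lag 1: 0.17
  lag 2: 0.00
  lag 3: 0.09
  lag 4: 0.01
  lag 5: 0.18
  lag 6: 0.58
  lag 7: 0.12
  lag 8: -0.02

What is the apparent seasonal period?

6

The largest autocorrelation is r_6 = 0.58; the remaining lags stay at or below 0.18.
The dominant spike at lag 6 indicates a seasonal period of 6.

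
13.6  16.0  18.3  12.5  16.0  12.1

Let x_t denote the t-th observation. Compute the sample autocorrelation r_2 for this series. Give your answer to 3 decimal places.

0.120

Mean x̄ = (13.6 + 16.0 + 18.3 + 12.5 + 16.0 + 12.1)/6 = 14.7500
Deviations from mean: -1.1500, 1.2500, 3.5500, -2.2500, 1.2500, -2.6500
Numerator Σ_{t=1}^{4}(x_t−x̄)(x_{t+2}−x̄) = 3.5050
Denominator Σ(x_t−x̄)² = 29.1350
r_2 = 3.5050 / 29.1350 = 0.120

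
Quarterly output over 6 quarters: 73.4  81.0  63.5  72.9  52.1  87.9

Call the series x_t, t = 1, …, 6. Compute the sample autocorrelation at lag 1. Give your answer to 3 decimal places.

Mean x̄ = (73.4 + 81.0 + 63.5 + 72.9 + 52.1 + 87.9)/6 = 71.8000
Deviations from mean: 1.6000, 9.2000, -8.3000, 1.1000, -19.7000, 16.1000
Σ(x_t−x̄)(x_{t+1}−x̄) = (14.7200) + (-76.3600) + (-9.1300) + (-21.6700) + (-317.1700) = -409.6100
Denominator Σ(x_t−x̄)² = 804.6000
r_1 = -409.6100 / 804.6000 = -0.509

-0.509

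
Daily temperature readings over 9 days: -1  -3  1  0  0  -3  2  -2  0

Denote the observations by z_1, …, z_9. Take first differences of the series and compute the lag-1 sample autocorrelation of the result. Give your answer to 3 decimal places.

First differences Δz: -2, 4, -1, 0, -3, 5, -4, 2
Mean of differences = 0.1250
Numerator Σ(Δz_t−Δz̄)(Δz_{t+1}−Δz̄) = -55.1406
Denominator Σ(Δz_t−Δz̄)² = 74.8750
r_1(Δz) = -55.1406 / 74.8750 = -0.736

-0.736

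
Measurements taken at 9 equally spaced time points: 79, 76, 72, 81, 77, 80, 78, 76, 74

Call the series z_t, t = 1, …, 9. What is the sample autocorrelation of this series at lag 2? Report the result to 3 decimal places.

Mean z̄ = (79 + 76 + 72 + 81 + 77 + 80 + 78 + 76 + 74)/9 = 77.0000
Numerator Σ_{t=1}^{7}(z_t−z̄)(z_{t+2}−z̄) = -8.0000
Denominator Σ(z_t−z̄)² = 66.0000
r_2 = -8.0000 / 66.0000 = -0.121

-0.121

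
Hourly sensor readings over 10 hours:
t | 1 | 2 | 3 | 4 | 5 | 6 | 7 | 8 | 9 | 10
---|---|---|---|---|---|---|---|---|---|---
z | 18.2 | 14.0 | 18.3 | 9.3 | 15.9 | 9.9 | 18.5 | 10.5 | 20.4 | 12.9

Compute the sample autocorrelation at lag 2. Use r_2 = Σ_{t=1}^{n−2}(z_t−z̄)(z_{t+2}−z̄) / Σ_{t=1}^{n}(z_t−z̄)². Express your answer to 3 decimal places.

0.687

Mean z̄ = (18.2 + 14.0 + 18.3 + 9.3 + 15.9 + 9.9 + 18.5 + 10.5 + 20.4 + 12.9)/10 = 14.7900
Numerator Σ_{t=1}^{8}(z_t−z̄)(z_{t+2}−z̄) = 101.0658
Denominator Σ(z_t−z̄)² = 147.0690
r_2 = 101.0658 / 147.0690 = 0.687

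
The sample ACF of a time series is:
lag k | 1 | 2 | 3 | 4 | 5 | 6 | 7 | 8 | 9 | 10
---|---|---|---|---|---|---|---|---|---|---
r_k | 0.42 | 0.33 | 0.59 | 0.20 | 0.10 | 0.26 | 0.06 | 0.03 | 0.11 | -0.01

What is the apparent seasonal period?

3

The largest autocorrelation is r_3 = 0.59; the remaining lags stay at or below 0.42. The elevated value at lag 1 (0.42), dropping to 0.33 at lag 2, reflects decaying short-term dependence rather than seasonality.
The dominant spike at lag 3 indicates a seasonal period of 3.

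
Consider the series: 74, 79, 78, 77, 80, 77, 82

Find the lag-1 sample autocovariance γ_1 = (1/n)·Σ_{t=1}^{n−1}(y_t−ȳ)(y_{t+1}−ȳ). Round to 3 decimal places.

Mean ȳ = (74 + 79 + 78 + 77 + 80 + 77 + 82)/7 = 78.1429
Deviations: -4.1429, 0.8571, -0.1429, -1.1429, 1.8571, -1.1429, 3.8571
Σ_{t=1}^{6}(y_t−ȳ)(y_{t+1}−ȳ) = -12.1633
γ_1 = -12.1633 / 7 = -1.738

-1.738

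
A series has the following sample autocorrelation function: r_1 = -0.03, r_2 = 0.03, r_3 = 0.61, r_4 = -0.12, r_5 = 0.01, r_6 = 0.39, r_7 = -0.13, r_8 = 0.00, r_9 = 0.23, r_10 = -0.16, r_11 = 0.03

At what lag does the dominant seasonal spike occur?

3

The largest autocorrelation is r_3 = 0.61, with weaker echoes at lags 6 (0.39) and 9 (0.23); the remaining lags stay at or below 0.03.
The dominant spike at lag 3 indicates a seasonal period of 3.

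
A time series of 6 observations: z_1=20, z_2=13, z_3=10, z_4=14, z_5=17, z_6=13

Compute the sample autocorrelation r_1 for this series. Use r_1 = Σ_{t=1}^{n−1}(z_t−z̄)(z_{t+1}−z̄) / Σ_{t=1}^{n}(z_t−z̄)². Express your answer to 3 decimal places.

Mean z̄ = (20 + 13 + 10 + 14 + 17 + 13)/6 = 14.5000
Deviations from mean: 5.5000, -1.5000, -4.5000, -0.5000, 2.5000, -1.5000
Numerator Σ_{t=1}^{5}(z_t−z̄)(z_{t+1}−z̄) = -4.2500
Denominator Σ(z_t−z̄)² = 61.5000
r_1 = -4.2500 / 61.5000 = -0.069

-0.069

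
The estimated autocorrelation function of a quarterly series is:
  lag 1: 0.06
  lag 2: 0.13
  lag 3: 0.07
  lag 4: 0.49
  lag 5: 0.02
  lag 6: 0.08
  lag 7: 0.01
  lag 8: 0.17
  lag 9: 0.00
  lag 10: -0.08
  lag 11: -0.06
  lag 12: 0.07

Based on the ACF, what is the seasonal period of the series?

4

The largest autocorrelation is r_4 = 0.49, with a weaker echo at lag 8 (0.17); the remaining lags stay at or below 0.13.
The dominant spike at lag 4 indicates a seasonal period of 4.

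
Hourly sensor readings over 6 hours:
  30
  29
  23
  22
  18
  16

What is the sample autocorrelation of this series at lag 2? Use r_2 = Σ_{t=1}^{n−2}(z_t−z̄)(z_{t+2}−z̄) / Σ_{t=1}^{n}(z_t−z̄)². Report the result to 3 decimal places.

0.006

Mean z̄ = (30 + 29 + 23 + 22 + 18 + 16)/6 = 23.0000
Deviations from mean: 7.0000, 6.0000, 0.0000, -1.0000, -5.0000, -7.0000
Σ(z_t−z̄)(z_{t+2}−z̄) = (0.0000) + (-6.0000) + (0.0000) + (7.0000) = 1.0000
Denominator Σ(z_t−z̄)² = 160.0000
r_2 = 1.0000 / 160.0000 = 0.006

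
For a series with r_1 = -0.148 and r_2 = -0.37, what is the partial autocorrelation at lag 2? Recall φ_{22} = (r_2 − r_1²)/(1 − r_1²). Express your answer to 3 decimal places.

φ_{22} = (r_2 − r_1²) / (1 − r_1²)
r_1² = (-0.148)² = 0.021904
Numerator = -0.37 − 0.0219 = -0.3919; denominator = 1 − 0.0219 = 0.9781
φ_{22} = -0.3919 / 0.9781 = -0.401

-0.401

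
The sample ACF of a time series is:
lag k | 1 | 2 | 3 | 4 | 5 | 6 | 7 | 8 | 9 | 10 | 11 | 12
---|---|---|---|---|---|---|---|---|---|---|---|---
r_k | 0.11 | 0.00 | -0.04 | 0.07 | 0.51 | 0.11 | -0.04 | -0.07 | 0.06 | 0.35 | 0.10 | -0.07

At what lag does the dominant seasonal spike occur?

The largest autocorrelation is r_5 = 0.51, with a weaker echo at lag 10 (0.35); the remaining lags stay at or below 0.11.
The dominant spike at lag 5 indicates a seasonal period of 5.

5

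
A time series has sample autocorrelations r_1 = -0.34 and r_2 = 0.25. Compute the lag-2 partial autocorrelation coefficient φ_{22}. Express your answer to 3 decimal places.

φ_{22} = (r_2 − r_1²) / (1 − r_1²)
r_1² = (-0.34)² = 0.1156
Numerator = 0.25 − 0.1156 = 0.1344; denominator = 1 − 0.1156 = 0.8844
φ_{22} = 0.1344 / 0.8844 = 0.152

0.152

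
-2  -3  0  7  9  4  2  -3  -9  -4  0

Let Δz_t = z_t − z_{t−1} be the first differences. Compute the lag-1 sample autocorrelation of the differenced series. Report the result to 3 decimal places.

0.321

First differences Δz: -1, 3, 7, 2, -5, -2, -5, -6, 5, 4
Mean of differences = 0.2000
Numerator Σ(Δz_t−Δz̄)(Δz_{t+1}−Δz̄) = 62.1600
Denominator Σ(Δz_t−Δz̄)² = 193.6000
r_1(Δz) = 62.1600 / 193.6000 = 0.321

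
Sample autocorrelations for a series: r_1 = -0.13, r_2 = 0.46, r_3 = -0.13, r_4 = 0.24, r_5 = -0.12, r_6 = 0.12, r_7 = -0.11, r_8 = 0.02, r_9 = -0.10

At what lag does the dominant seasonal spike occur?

The largest autocorrelation is r_2 = 0.46, with a weaker echo at lag 4 (0.24); the remaining lags stay at or below 0.12.
The dominant spike at lag 2 indicates a seasonal period of 2.

2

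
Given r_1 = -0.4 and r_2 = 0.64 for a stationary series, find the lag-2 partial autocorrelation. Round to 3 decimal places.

φ_{22} = (r_2 − r_1²) / (1 − r_1²)
r_1² = (-0.4)² = 0.16
Numerator = 0.64 − 0.1600 = 0.4800; denominator = 1 − 0.1600 = 0.8400
φ_{22} = 0.4800 / 0.8400 = 0.571

0.571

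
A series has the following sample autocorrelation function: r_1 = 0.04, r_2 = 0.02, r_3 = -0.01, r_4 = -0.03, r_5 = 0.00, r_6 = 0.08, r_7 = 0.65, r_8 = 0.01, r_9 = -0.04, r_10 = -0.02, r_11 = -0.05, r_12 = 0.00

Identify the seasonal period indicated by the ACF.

7

The largest autocorrelation is r_7 = 0.65; the remaining lags stay at or below 0.08.
The dominant spike at lag 7 indicates a seasonal period of 7.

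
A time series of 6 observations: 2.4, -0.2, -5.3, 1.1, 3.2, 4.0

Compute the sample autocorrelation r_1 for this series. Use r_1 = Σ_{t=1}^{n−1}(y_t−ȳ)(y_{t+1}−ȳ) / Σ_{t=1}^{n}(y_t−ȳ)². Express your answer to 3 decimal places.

0.200

Mean ȳ = (2.4 − 0.2 − 5.3 + 1.1 + 3.2 + 4.0)/6 = 0.8667
Deviations from mean: 1.5333, -1.0667, -6.1667, 0.2333, 2.3333, 3.1333
Σ(y_t−ȳ)(y_{t+1}−ȳ) = (-1.6356) + (6.5778) + (-1.4389) + (0.5444) + (7.3111) = 11.3589
Denominator Σ(y_t−ȳ)² = 56.8333
r_1 = 11.3589 / 56.8333 = 0.200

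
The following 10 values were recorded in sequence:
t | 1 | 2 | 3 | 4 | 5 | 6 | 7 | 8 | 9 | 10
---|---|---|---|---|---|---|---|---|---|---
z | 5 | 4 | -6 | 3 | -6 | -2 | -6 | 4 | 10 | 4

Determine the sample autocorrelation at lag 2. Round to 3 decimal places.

Mean z̄ = (5 + 4 − 6 + 3 − 6 − 2 − 6 + 4 + 10 + 4)/10 = 1.0000
Numerator Σ_{t=1}^{8}(z_t−z̄)(z_{t+2}−z̄) = 7.0000
Denominator Σ(z_t−z̄)² = 284.0000
r_2 = 7.0000 / 284.0000 = 0.025

0.025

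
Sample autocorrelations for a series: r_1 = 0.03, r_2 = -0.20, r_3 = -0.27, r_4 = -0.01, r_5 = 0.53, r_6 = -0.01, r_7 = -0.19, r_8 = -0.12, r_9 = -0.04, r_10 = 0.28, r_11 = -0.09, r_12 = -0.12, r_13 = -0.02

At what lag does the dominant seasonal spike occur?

5

The largest autocorrelation is r_5 = 0.53, with a weaker echo at lag 10 (0.28); the remaining lags stay at or below 0.03.
The dominant spike at lag 5 indicates a seasonal period of 5.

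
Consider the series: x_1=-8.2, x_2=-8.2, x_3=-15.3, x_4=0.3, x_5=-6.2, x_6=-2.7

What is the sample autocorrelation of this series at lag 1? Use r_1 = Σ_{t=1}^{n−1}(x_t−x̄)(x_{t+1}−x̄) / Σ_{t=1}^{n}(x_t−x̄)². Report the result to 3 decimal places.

-0.276

Mean x̄ = (-8.2 − 8.2 − 15.3 + 0.3 − 6.2 − 2.7)/6 = -6.7167
Deviations from mean: -1.4833, -1.4833, -8.5833, 7.0167, 0.5167, 4.0167
Numerator Σ_{t=1}^{5}(x_t−x̄)(x_{t+1}−x̄) = -39.5936
Denominator Σ(x_t−x̄)² = 143.7083
r_1 = -39.5936 / 143.7083 = -0.276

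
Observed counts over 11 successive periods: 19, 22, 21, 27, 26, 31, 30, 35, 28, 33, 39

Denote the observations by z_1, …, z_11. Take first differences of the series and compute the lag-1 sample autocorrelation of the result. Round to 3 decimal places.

-0.571

First differences Δz: 3, -1, 6, -1, 5, -1, 5, -7, 5, 6
Mean of differences = 2.0000
Numerator Σ(Δz_t−Δz̄)(Δz_{t+1}−Δz̄) = -96.0000
Denominator Σ(Δz_t−Δz̄)² = 168.0000
r_1(Δz) = -96.0000 / 168.0000 = -0.571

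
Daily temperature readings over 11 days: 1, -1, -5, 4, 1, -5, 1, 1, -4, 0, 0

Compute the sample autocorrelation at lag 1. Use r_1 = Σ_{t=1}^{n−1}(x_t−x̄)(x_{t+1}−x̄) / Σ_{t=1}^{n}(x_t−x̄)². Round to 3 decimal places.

Mean x̄ = (1 − 1 − 5 + 4 + 1 − 5 + 1 + 1 − 4 + 0 + 0)/11 = -0.6364
Numerator Σ_{t=1}^{10}(x_t−x̄)(x_{t+1}−x̄) = -30.4959
Denominator Σ(x_t−x̄)² = 82.5455
r_1 = -30.4959 / 82.5455 = -0.369

-0.369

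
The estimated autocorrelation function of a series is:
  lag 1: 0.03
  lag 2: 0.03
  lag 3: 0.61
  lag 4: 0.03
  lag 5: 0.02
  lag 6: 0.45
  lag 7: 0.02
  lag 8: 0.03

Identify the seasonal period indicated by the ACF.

3

The largest autocorrelation is r_3 = 0.61, with a weaker echo at lag 6 (0.45); the remaining lags stay at or below 0.03.
The dominant spike at lag 3 indicates a seasonal period of 3.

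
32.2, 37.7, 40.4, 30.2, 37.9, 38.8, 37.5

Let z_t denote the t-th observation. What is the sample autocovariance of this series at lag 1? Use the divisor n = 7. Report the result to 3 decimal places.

Mean z̄ = (32.2 + 37.7 + 40.4 + 30.2 + 37.9 + 38.8 + 37.5)/7 = 36.3857
Deviations: -4.1857, 1.3143, 4.0143, -6.1857, 1.5143, 2.4143, 1.1143
Σ_{t=1}^{6}(z_t−z̄)(z_{t+1}−z̄) = -28.0773
γ_1 = -28.0773 / 7 = -4.011

-4.011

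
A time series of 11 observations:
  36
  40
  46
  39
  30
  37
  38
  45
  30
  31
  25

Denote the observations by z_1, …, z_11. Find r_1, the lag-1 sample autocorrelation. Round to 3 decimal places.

Mean z̄ = (36 + 40 + 46 + 39 + 30 + 37 + 38 + 45 + 30 + 31 + 25)/11 = 36.0909
Numerator Σ_{t=1}^{10}(z_t−z̄)(z_{t+1}−z̄) = 95.9008
Denominator Σ(z_t−z̄)² = 428.9091
r_1 = 95.9008 / 428.9091 = 0.224

0.224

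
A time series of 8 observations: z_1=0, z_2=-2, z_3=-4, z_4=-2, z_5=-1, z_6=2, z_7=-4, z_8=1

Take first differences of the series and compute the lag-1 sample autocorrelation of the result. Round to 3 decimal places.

First differences Δz: -2, -2, 2, 1, 3, -6, 5
Mean of differences = 0.1429
Numerator Σ(Δz_t−Δz̄)(Δz_{t+1}−Δz̄) = -42.7347
Denominator Σ(Δz_t−Δz̄)² = 82.8571
r_1(Δz) = -42.7347 / 82.8571 = -0.516

-0.516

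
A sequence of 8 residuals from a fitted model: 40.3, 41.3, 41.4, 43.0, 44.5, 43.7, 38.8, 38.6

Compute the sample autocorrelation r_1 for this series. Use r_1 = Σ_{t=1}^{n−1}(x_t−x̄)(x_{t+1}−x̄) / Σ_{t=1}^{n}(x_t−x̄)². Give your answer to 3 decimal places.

Mean x̄ = (40.3 + 41.3 + 41.4 + 43.0 + 44.5 + 43.7 + 38.8 + 38.6)/8 = 41.4500
Deviations from mean: -1.1500, -0.1500, -0.0500, 1.5500, 3.0500, 2.2500, -2.6500, -2.8500
Σ(x_t−x̄)(x_{t+1}−x̄) = (0.1725) + (0.0075) + (-0.0775) + (4.7275) + (6.8625) + (-5.9625) + (7.5525) = 13.2825
Denominator Σ(x_t−x̄)² = 33.2600
r_1 = 13.2825 / 33.2600 = 0.399

0.399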